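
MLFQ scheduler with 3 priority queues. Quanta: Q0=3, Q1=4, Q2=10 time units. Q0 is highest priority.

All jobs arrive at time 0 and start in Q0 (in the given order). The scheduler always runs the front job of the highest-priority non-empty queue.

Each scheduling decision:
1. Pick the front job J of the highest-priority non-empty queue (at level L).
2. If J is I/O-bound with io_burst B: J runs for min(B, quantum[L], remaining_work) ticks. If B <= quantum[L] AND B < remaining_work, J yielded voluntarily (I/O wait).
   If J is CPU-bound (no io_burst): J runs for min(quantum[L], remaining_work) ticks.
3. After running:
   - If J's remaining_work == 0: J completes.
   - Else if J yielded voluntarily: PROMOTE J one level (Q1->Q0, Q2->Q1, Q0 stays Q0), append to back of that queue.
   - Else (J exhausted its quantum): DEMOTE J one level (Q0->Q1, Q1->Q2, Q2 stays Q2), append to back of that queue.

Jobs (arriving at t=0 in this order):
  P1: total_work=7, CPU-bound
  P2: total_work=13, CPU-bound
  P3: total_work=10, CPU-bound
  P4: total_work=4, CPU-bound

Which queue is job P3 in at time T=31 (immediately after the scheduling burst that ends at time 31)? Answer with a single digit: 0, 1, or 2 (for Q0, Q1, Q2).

Answer: 2

Derivation:
t=0-3: P1@Q0 runs 3, rem=4, quantum used, demote→Q1. Q0=[P2,P3,P4] Q1=[P1] Q2=[]
t=3-6: P2@Q0 runs 3, rem=10, quantum used, demote→Q1. Q0=[P3,P4] Q1=[P1,P2] Q2=[]
t=6-9: P3@Q0 runs 3, rem=7, quantum used, demote→Q1. Q0=[P4] Q1=[P1,P2,P3] Q2=[]
t=9-12: P4@Q0 runs 3, rem=1, quantum used, demote→Q1. Q0=[] Q1=[P1,P2,P3,P4] Q2=[]
t=12-16: P1@Q1 runs 4, rem=0, completes. Q0=[] Q1=[P2,P3,P4] Q2=[]
t=16-20: P2@Q1 runs 4, rem=6, quantum used, demote→Q2. Q0=[] Q1=[P3,P4] Q2=[P2]
t=20-24: P3@Q1 runs 4, rem=3, quantum used, demote→Q2. Q0=[] Q1=[P4] Q2=[P2,P3]
t=24-25: P4@Q1 runs 1, rem=0, completes. Q0=[] Q1=[] Q2=[P2,P3]
t=25-31: P2@Q2 runs 6, rem=0, completes. Q0=[] Q1=[] Q2=[P3]
t=31-34: P3@Q2 runs 3, rem=0, completes. Q0=[] Q1=[] Q2=[]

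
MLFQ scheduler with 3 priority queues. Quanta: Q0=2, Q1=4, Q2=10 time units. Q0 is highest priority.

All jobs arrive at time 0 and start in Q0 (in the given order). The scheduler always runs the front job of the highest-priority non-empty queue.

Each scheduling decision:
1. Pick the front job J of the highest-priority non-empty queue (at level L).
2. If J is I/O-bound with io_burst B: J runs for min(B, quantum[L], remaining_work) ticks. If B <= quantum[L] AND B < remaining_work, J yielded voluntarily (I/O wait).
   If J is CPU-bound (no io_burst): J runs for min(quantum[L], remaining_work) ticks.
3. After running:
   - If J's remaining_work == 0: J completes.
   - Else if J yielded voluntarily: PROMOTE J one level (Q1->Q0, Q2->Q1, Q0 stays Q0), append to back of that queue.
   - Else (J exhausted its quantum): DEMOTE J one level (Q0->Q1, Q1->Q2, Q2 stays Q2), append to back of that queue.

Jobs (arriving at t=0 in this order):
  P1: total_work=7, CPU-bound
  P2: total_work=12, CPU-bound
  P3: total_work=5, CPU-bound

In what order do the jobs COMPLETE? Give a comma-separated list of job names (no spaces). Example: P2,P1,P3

t=0-2: P1@Q0 runs 2, rem=5, quantum used, demote→Q1. Q0=[P2,P3] Q1=[P1] Q2=[]
t=2-4: P2@Q0 runs 2, rem=10, quantum used, demote→Q1. Q0=[P3] Q1=[P1,P2] Q2=[]
t=4-6: P3@Q0 runs 2, rem=3, quantum used, demote→Q1. Q0=[] Q1=[P1,P2,P3] Q2=[]
t=6-10: P1@Q1 runs 4, rem=1, quantum used, demote→Q2. Q0=[] Q1=[P2,P3] Q2=[P1]
t=10-14: P2@Q1 runs 4, rem=6, quantum used, demote→Q2. Q0=[] Q1=[P3] Q2=[P1,P2]
t=14-17: P3@Q1 runs 3, rem=0, completes. Q0=[] Q1=[] Q2=[P1,P2]
t=17-18: P1@Q2 runs 1, rem=0, completes. Q0=[] Q1=[] Q2=[P2]
t=18-24: P2@Q2 runs 6, rem=0, completes. Q0=[] Q1=[] Q2=[]

Answer: P3,P1,P2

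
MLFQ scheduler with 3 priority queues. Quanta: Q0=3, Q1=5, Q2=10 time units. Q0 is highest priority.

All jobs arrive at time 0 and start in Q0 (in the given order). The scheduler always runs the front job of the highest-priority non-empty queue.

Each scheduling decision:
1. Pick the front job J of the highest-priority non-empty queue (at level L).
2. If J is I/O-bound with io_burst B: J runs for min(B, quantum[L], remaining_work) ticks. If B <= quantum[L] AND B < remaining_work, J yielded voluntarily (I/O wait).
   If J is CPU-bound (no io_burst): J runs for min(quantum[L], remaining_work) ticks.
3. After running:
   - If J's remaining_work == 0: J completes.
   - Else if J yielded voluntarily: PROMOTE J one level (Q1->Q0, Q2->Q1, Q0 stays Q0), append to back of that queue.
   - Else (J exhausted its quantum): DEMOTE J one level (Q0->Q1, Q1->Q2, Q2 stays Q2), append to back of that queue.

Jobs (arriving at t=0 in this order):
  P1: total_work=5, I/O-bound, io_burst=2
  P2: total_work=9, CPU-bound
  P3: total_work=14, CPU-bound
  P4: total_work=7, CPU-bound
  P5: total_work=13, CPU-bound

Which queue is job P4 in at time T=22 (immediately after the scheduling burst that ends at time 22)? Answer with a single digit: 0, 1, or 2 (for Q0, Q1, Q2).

t=0-2: P1@Q0 runs 2, rem=3, I/O yield, promote→Q0. Q0=[P2,P3,P4,P5,P1] Q1=[] Q2=[]
t=2-5: P2@Q0 runs 3, rem=6, quantum used, demote→Q1. Q0=[P3,P4,P5,P1] Q1=[P2] Q2=[]
t=5-8: P3@Q0 runs 3, rem=11, quantum used, demote→Q1. Q0=[P4,P5,P1] Q1=[P2,P3] Q2=[]
t=8-11: P4@Q0 runs 3, rem=4, quantum used, demote→Q1. Q0=[P5,P1] Q1=[P2,P3,P4] Q2=[]
t=11-14: P5@Q0 runs 3, rem=10, quantum used, demote→Q1. Q0=[P1] Q1=[P2,P3,P4,P5] Q2=[]
t=14-16: P1@Q0 runs 2, rem=1, I/O yield, promote→Q0. Q0=[P1] Q1=[P2,P3,P4,P5] Q2=[]
t=16-17: P1@Q0 runs 1, rem=0, completes. Q0=[] Q1=[P2,P3,P4,P5] Q2=[]
t=17-22: P2@Q1 runs 5, rem=1, quantum used, demote→Q2. Q0=[] Q1=[P3,P4,P5] Q2=[P2]
t=22-27: P3@Q1 runs 5, rem=6, quantum used, demote→Q2. Q0=[] Q1=[P4,P5] Q2=[P2,P3]
t=27-31: P4@Q1 runs 4, rem=0, completes. Q0=[] Q1=[P5] Q2=[P2,P3]
t=31-36: P5@Q1 runs 5, rem=5, quantum used, demote→Q2. Q0=[] Q1=[] Q2=[P2,P3,P5]
t=36-37: P2@Q2 runs 1, rem=0, completes. Q0=[] Q1=[] Q2=[P3,P5]
t=37-43: P3@Q2 runs 6, rem=0, completes. Q0=[] Q1=[] Q2=[P5]
t=43-48: P5@Q2 runs 5, rem=0, completes. Q0=[] Q1=[] Q2=[]

Answer: 1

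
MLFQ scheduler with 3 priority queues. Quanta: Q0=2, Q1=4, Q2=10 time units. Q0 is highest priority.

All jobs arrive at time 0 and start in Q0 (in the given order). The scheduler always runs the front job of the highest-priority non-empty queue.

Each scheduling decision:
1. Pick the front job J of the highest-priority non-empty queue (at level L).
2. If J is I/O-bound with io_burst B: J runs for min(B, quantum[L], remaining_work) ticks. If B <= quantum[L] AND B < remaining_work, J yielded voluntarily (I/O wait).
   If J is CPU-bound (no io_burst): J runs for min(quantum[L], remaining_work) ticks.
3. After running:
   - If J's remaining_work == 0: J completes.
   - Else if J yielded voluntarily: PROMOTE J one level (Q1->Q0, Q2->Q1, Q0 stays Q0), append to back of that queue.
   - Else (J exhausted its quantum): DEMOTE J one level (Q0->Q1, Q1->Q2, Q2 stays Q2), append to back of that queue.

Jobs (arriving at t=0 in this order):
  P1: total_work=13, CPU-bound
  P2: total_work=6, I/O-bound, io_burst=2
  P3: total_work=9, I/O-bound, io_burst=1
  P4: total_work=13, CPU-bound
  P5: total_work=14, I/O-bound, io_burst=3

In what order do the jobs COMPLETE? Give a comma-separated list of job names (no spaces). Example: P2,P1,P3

t=0-2: P1@Q0 runs 2, rem=11, quantum used, demote→Q1. Q0=[P2,P3,P4,P5] Q1=[P1] Q2=[]
t=2-4: P2@Q0 runs 2, rem=4, I/O yield, promote→Q0. Q0=[P3,P4,P5,P2] Q1=[P1] Q2=[]
t=4-5: P3@Q0 runs 1, rem=8, I/O yield, promote→Q0. Q0=[P4,P5,P2,P3] Q1=[P1] Q2=[]
t=5-7: P4@Q0 runs 2, rem=11, quantum used, demote→Q1. Q0=[P5,P2,P3] Q1=[P1,P4] Q2=[]
t=7-9: P5@Q0 runs 2, rem=12, quantum used, demote→Q1. Q0=[P2,P3] Q1=[P1,P4,P5] Q2=[]
t=9-11: P2@Q0 runs 2, rem=2, I/O yield, promote→Q0. Q0=[P3,P2] Q1=[P1,P4,P5] Q2=[]
t=11-12: P3@Q0 runs 1, rem=7, I/O yield, promote→Q0. Q0=[P2,P3] Q1=[P1,P4,P5] Q2=[]
t=12-14: P2@Q0 runs 2, rem=0, completes. Q0=[P3] Q1=[P1,P4,P5] Q2=[]
t=14-15: P3@Q0 runs 1, rem=6, I/O yield, promote→Q0. Q0=[P3] Q1=[P1,P4,P5] Q2=[]
t=15-16: P3@Q0 runs 1, rem=5, I/O yield, promote→Q0. Q0=[P3] Q1=[P1,P4,P5] Q2=[]
t=16-17: P3@Q0 runs 1, rem=4, I/O yield, promote→Q0. Q0=[P3] Q1=[P1,P4,P5] Q2=[]
t=17-18: P3@Q0 runs 1, rem=3, I/O yield, promote→Q0. Q0=[P3] Q1=[P1,P4,P5] Q2=[]
t=18-19: P3@Q0 runs 1, rem=2, I/O yield, promote→Q0. Q0=[P3] Q1=[P1,P4,P5] Q2=[]
t=19-20: P3@Q0 runs 1, rem=1, I/O yield, promote→Q0. Q0=[P3] Q1=[P1,P4,P5] Q2=[]
t=20-21: P3@Q0 runs 1, rem=0, completes. Q0=[] Q1=[P1,P4,P5] Q2=[]
t=21-25: P1@Q1 runs 4, rem=7, quantum used, demote→Q2. Q0=[] Q1=[P4,P5] Q2=[P1]
t=25-29: P4@Q1 runs 4, rem=7, quantum used, demote→Q2. Q0=[] Q1=[P5] Q2=[P1,P4]
t=29-32: P5@Q1 runs 3, rem=9, I/O yield, promote→Q0. Q0=[P5] Q1=[] Q2=[P1,P4]
t=32-34: P5@Q0 runs 2, rem=7, quantum used, demote→Q1. Q0=[] Q1=[P5] Q2=[P1,P4]
t=34-37: P5@Q1 runs 3, rem=4, I/O yield, promote→Q0. Q0=[P5] Q1=[] Q2=[P1,P4]
t=37-39: P5@Q0 runs 2, rem=2, quantum used, demote→Q1. Q0=[] Q1=[P5] Q2=[P1,P4]
t=39-41: P5@Q1 runs 2, rem=0, completes. Q0=[] Q1=[] Q2=[P1,P4]
t=41-48: P1@Q2 runs 7, rem=0, completes. Q0=[] Q1=[] Q2=[P4]
t=48-55: P4@Q2 runs 7, rem=0, completes. Q0=[] Q1=[] Q2=[]

Answer: P2,P3,P5,P1,P4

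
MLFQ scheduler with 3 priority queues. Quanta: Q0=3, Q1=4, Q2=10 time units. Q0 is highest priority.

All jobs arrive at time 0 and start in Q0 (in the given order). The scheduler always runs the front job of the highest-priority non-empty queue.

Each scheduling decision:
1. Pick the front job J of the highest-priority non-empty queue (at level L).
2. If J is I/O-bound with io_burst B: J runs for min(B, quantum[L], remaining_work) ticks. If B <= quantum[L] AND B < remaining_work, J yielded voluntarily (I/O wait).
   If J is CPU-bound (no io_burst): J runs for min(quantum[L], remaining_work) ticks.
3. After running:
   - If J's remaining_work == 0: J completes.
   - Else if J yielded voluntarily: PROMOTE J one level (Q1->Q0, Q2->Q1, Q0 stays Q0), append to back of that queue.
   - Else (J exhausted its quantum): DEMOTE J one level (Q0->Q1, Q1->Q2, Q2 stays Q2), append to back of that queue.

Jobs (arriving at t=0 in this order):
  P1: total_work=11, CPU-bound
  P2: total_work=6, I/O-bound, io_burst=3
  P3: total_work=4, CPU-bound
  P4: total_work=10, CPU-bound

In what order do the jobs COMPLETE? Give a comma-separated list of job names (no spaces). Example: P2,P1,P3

t=0-3: P1@Q0 runs 3, rem=8, quantum used, demote→Q1. Q0=[P2,P3,P4] Q1=[P1] Q2=[]
t=3-6: P2@Q0 runs 3, rem=3, I/O yield, promote→Q0. Q0=[P3,P4,P2] Q1=[P1] Q2=[]
t=6-9: P3@Q0 runs 3, rem=1, quantum used, demote→Q1. Q0=[P4,P2] Q1=[P1,P3] Q2=[]
t=9-12: P4@Q0 runs 3, rem=7, quantum used, demote→Q1. Q0=[P2] Q1=[P1,P3,P4] Q2=[]
t=12-15: P2@Q0 runs 3, rem=0, completes. Q0=[] Q1=[P1,P3,P4] Q2=[]
t=15-19: P1@Q1 runs 4, rem=4, quantum used, demote→Q2. Q0=[] Q1=[P3,P4] Q2=[P1]
t=19-20: P3@Q1 runs 1, rem=0, completes. Q0=[] Q1=[P4] Q2=[P1]
t=20-24: P4@Q1 runs 4, rem=3, quantum used, demote→Q2. Q0=[] Q1=[] Q2=[P1,P4]
t=24-28: P1@Q2 runs 4, rem=0, completes. Q0=[] Q1=[] Q2=[P4]
t=28-31: P4@Q2 runs 3, rem=0, completes. Q0=[] Q1=[] Q2=[]

Answer: P2,P3,P1,P4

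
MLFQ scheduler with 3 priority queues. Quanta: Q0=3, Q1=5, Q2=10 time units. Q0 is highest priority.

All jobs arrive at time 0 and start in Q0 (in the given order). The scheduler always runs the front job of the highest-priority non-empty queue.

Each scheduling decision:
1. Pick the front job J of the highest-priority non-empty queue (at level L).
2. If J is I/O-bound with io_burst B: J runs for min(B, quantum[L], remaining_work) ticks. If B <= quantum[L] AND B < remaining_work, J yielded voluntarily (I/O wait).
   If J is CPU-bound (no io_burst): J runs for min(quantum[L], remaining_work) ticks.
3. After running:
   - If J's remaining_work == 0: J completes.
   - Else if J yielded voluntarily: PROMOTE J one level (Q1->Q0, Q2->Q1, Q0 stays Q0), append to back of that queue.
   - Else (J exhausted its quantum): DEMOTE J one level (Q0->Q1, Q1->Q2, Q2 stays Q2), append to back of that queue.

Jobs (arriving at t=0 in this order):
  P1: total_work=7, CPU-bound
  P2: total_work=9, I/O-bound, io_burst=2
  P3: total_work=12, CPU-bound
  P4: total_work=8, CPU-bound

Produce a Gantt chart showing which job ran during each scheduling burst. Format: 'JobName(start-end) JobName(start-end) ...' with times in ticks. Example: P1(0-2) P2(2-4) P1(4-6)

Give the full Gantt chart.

Answer: P1(0-3) P2(3-5) P3(5-8) P4(8-11) P2(11-13) P2(13-15) P2(15-17) P2(17-18) P1(18-22) P3(22-27) P4(27-32) P3(32-36)

Derivation:
t=0-3: P1@Q0 runs 3, rem=4, quantum used, demote→Q1. Q0=[P2,P3,P4] Q1=[P1] Q2=[]
t=3-5: P2@Q0 runs 2, rem=7, I/O yield, promote→Q0. Q0=[P3,P4,P2] Q1=[P1] Q2=[]
t=5-8: P3@Q0 runs 3, rem=9, quantum used, demote→Q1. Q0=[P4,P2] Q1=[P1,P3] Q2=[]
t=8-11: P4@Q0 runs 3, rem=5, quantum used, demote→Q1. Q0=[P2] Q1=[P1,P3,P4] Q2=[]
t=11-13: P2@Q0 runs 2, rem=5, I/O yield, promote→Q0. Q0=[P2] Q1=[P1,P3,P4] Q2=[]
t=13-15: P2@Q0 runs 2, rem=3, I/O yield, promote→Q0. Q0=[P2] Q1=[P1,P3,P4] Q2=[]
t=15-17: P2@Q0 runs 2, rem=1, I/O yield, promote→Q0. Q0=[P2] Q1=[P1,P3,P4] Q2=[]
t=17-18: P2@Q0 runs 1, rem=0, completes. Q0=[] Q1=[P1,P3,P4] Q2=[]
t=18-22: P1@Q1 runs 4, rem=0, completes. Q0=[] Q1=[P3,P4] Q2=[]
t=22-27: P3@Q1 runs 5, rem=4, quantum used, demote→Q2. Q0=[] Q1=[P4] Q2=[P3]
t=27-32: P4@Q1 runs 5, rem=0, completes. Q0=[] Q1=[] Q2=[P3]
t=32-36: P3@Q2 runs 4, rem=0, completes. Q0=[] Q1=[] Q2=[]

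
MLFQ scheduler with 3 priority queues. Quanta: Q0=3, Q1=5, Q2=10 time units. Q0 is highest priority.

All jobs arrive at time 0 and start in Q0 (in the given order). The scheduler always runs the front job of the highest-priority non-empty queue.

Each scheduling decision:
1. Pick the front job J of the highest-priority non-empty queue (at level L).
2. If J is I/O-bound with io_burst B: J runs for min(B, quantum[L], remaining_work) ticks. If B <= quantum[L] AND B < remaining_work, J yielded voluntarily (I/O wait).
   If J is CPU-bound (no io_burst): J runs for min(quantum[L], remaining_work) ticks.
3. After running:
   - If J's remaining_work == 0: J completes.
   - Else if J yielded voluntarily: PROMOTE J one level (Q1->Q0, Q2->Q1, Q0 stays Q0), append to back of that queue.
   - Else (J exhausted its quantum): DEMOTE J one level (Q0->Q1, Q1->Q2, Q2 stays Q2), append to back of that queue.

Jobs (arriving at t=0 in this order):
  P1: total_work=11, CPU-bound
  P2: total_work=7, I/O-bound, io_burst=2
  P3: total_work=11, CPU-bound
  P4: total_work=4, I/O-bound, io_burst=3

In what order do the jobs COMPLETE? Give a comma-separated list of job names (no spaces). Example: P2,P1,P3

t=0-3: P1@Q0 runs 3, rem=8, quantum used, demote→Q1. Q0=[P2,P3,P4] Q1=[P1] Q2=[]
t=3-5: P2@Q0 runs 2, rem=5, I/O yield, promote→Q0. Q0=[P3,P4,P2] Q1=[P1] Q2=[]
t=5-8: P3@Q0 runs 3, rem=8, quantum used, demote→Q1. Q0=[P4,P2] Q1=[P1,P3] Q2=[]
t=8-11: P4@Q0 runs 3, rem=1, I/O yield, promote→Q0. Q0=[P2,P4] Q1=[P1,P3] Q2=[]
t=11-13: P2@Q0 runs 2, rem=3, I/O yield, promote→Q0. Q0=[P4,P2] Q1=[P1,P3] Q2=[]
t=13-14: P4@Q0 runs 1, rem=0, completes. Q0=[P2] Q1=[P1,P3] Q2=[]
t=14-16: P2@Q0 runs 2, rem=1, I/O yield, promote→Q0. Q0=[P2] Q1=[P1,P3] Q2=[]
t=16-17: P2@Q0 runs 1, rem=0, completes. Q0=[] Q1=[P1,P3] Q2=[]
t=17-22: P1@Q1 runs 5, rem=3, quantum used, demote→Q2. Q0=[] Q1=[P3] Q2=[P1]
t=22-27: P3@Q1 runs 5, rem=3, quantum used, demote→Q2. Q0=[] Q1=[] Q2=[P1,P3]
t=27-30: P1@Q2 runs 3, rem=0, completes. Q0=[] Q1=[] Q2=[P3]
t=30-33: P3@Q2 runs 3, rem=0, completes. Q0=[] Q1=[] Q2=[]

Answer: P4,P2,P1,P3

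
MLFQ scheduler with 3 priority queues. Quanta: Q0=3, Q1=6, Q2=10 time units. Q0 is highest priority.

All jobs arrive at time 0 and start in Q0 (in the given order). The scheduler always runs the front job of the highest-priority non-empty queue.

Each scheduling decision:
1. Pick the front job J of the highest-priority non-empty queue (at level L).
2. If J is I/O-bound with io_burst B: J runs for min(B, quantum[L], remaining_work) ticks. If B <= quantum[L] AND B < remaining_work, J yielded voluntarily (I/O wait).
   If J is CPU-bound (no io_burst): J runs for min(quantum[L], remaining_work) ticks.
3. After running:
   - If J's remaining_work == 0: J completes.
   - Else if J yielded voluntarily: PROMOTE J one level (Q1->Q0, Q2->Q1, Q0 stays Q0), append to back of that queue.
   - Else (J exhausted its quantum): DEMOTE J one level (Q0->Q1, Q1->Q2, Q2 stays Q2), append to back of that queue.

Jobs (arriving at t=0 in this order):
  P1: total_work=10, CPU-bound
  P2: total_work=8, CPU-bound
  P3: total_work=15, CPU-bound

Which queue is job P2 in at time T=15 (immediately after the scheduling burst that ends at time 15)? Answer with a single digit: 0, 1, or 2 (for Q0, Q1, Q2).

Answer: 1

Derivation:
t=0-3: P1@Q0 runs 3, rem=7, quantum used, demote→Q1. Q0=[P2,P3] Q1=[P1] Q2=[]
t=3-6: P2@Q0 runs 3, rem=5, quantum used, demote→Q1. Q0=[P3] Q1=[P1,P2] Q2=[]
t=6-9: P3@Q0 runs 3, rem=12, quantum used, demote→Q1. Q0=[] Q1=[P1,P2,P3] Q2=[]
t=9-15: P1@Q1 runs 6, rem=1, quantum used, demote→Q2. Q0=[] Q1=[P2,P3] Q2=[P1]
t=15-20: P2@Q1 runs 5, rem=0, completes. Q0=[] Q1=[P3] Q2=[P1]
t=20-26: P3@Q1 runs 6, rem=6, quantum used, demote→Q2. Q0=[] Q1=[] Q2=[P1,P3]
t=26-27: P1@Q2 runs 1, rem=0, completes. Q0=[] Q1=[] Q2=[P3]
t=27-33: P3@Q2 runs 6, rem=0, completes. Q0=[] Q1=[] Q2=[]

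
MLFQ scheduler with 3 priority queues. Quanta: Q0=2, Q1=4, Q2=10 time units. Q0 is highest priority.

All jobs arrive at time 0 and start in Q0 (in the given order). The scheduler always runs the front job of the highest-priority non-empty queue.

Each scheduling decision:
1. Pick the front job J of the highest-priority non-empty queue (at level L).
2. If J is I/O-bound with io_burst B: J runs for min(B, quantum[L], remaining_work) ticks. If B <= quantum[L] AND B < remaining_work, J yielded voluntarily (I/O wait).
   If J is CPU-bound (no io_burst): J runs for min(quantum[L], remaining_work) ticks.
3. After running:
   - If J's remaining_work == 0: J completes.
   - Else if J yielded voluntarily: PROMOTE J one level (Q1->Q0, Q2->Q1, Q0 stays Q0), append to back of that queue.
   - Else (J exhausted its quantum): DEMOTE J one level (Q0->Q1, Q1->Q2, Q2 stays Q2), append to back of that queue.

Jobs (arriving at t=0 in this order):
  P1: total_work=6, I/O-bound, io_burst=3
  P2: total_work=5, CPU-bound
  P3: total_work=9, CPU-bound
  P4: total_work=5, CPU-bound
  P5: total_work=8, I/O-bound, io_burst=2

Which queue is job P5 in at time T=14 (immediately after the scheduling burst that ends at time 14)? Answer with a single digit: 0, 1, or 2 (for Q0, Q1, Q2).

Answer: 0

Derivation:
t=0-2: P1@Q0 runs 2, rem=4, quantum used, demote→Q1. Q0=[P2,P3,P4,P5] Q1=[P1] Q2=[]
t=2-4: P2@Q0 runs 2, rem=3, quantum used, demote→Q1. Q0=[P3,P4,P5] Q1=[P1,P2] Q2=[]
t=4-6: P3@Q0 runs 2, rem=7, quantum used, demote→Q1. Q0=[P4,P5] Q1=[P1,P2,P3] Q2=[]
t=6-8: P4@Q0 runs 2, rem=3, quantum used, demote→Q1. Q0=[P5] Q1=[P1,P2,P3,P4] Q2=[]
t=8-10: P5@Q0 runs 2, rem=6, I/O yield, promote→Q0. Q0=[P5] Q1=[P1,P2,P3,P4] Q2=[]
t=10-12: P5@Q0 runs 2, rem=4, I/O yield, promote→Q0. Q0=[P5] Q1=[P1,P2,P3,P4] Q2=[]
t=12-14: P5@Q0 runs 2, rem=2, I/O yield, promote→Q0. Q0=[P5] Q1=[P1,P2,P3,P4] Q2=[]
t=14-16: P5@Q0 runs 2, rem=0, completes. Q0=[] Q1=[P1,P2,P3,P4] Q2=[]
t=16-19: P1@Q1 runs 3, rem=1, I/O yield, promote→Q0. Q0=[P1] Q1=[P2,P3,P4] Q2=[]
t=19-20: P1@Q0 runs 1, rem=0, completes. Q0=[] Q1=[P2,P3,P4] Q2=[]
t=20-23: P2@Q1 runs 3, rem=0, completes. Q0=[] Q1=[P3,P4] Q2=[]
t=23-27: P3@Q1 runs 4, rem=3, quantum used, demote→Q2. Q0=[] Q1=[P4] Q2=[P3]
t=27-30: P4@Q1 runs 3, rem=0, completes. Q0=[] Q1=[] Q2=[P3]
t=30-33: P3@Q2 runs 3, rem=0, completes. Q0=[] Q1=[] Q2=[]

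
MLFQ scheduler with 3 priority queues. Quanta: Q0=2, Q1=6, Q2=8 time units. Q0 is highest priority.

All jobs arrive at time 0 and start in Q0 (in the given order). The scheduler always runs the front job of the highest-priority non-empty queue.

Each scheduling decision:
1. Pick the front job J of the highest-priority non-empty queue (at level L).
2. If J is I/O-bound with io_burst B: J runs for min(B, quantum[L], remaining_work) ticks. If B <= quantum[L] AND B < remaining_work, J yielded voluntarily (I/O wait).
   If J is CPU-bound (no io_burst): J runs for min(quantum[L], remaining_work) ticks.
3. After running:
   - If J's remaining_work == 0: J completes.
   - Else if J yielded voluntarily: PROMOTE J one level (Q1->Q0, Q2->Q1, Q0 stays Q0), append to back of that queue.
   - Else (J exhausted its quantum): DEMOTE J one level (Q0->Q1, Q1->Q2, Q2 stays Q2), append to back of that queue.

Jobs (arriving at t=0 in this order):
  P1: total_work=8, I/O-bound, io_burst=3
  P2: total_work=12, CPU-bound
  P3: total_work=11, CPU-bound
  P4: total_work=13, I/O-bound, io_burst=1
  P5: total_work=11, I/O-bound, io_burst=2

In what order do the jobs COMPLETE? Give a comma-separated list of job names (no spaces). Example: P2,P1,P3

Answer: P5,P4,P1,P2,P3

Derivation:
t=0-2: P1@Q0 runs 2, rem=6, quantum used, demote→Q1. Q0=[P2,P3,P4,P5] Q1=[P1] Q2=[]
t=2-4: P2@Q0 runs 2, rem=10, quantum used, demote→Q1. Q0=[P3,P4,P5] Q1=[P1,P2] Q2=[]
t=4-6: P3@Q0 runs 2, rem=9, quantum used, demote→Q1. Q0=[P4,P5] Q1=[P1,P2,P3] Q2=[]
t=6-7: P4@Q0 runs 1, rem=12, I/O yield, promote→Q0. Q0=[P5,P4] Q1=[P1,P2,P3] Q2=[]
t=7-9: P5@Q0 runs 2, rem=9, I/O yield, promote→Q0. Q0=[P4,P5] Q1=[P1,P2,P3] Q2=[]
t=9-10: P4@Q0 runs 1, rem=11, I/O yield, promote→Q0. Q0=[P5,P4] Q1=[P1,P2,P3] Q2=[]
t=10-12: P5@Q0 runs 2, rem=7, I/O yield, promote→Q0. Q0=[P4,P5] Q1=[P1,P2,P3] Q2=[]
t=12-13: P4@Q0 runs 1, rem=10, I/O yield, promote→Q0. Q0=[P5,P4] Q1=[P1,P2,P3] Q2=[]
t=13-15: P5@Q0 runs 2, rem=5, I/O yield, promote→Q0. Q0=[P4,P5] Q1=[P1,P2,P3] Q2=[]
t=15-16: P4@Q0 runs 1, rem=9, I/O yield, promote→Q0. Q0=[P5,P4] Q1=[P1,P2,P3] Q2=[]
t=16-18: P5@Q0 runs 2, rem=3, I/O yield, promote→Q0. Q0=[P4,P5] Q1=[P1,P2,P3] Q2=[]
t=18-19: P4@Q0 runs 1, rem=8, I/O yield, promote→Q0. Q0=[P5,P4] Q1=[P1,P2,P3] Q2=[]
t=19-21: P5@Q0 runs 2, rem=1, I/O yield, promote→Q0. Q0=[P4,P5] Q1=[P1,P2,P3] Q2=[]
t=21-22: P4@Q0 runs 1, rem=7, I/O yield, promote→Q0. Q0=[P5,P4] Q1=[P1,P2,P3] Q2=[]
t=22-23: P5@Q0 runs 1, rem=0, completes. Q0=[P4] Q1=[P1,P2,P3] Q2=[]
t=23-24: P4@Q0 runs 1, rem=6, I/O yield, promote→Q0. Q0=[P4] Q1=[P1,P2,P3] Q2=[]
t=24-25: P4@Q0 runs 1, rem=5, I/O yield, promote→Q0. Q0=[P4] Q1=[P1,P2,P3] Q2=[]
t=25-26: P4@Q0 runs 1, rem=4, I/O yield, promote→Q0. Q0=[P4] Q1=[P1,P2,P3] Q2=[]
t=26-27: P4@Q0 runs 1, rem=3, I/O yield, promote→Q0. Q0=[P4] Q1=[P1,P2,P3] Q2=[]
t=27-28: P4@Q0 runs 1, rem=2, I/O yield, promote→Q0. Q0=[P4] Q1=[P1,P2,P3] Q2=[]
t=28-29: P4@Q0 runs 1, rem=1, I/O yield, promote→Q0. Q0=[P4] Q1=[P1,P2,P3] Q2=[]
t=29-30: P4@Q0 runs 1, rem=0, completes. Q0=[] Q1=[P1,P2,P3] Q2=[]
t=30-33: P1@Q1 runs 3, rem=3, I/O yield, promote→Q0. Q0=[P1] Q1=[P2,P3] Q2=[]
t=33-35: P1@Q0 runs 2, rem=1, quantum used, demote→Q1. Q0=[] Q1=[P2,P3,P1] Q2=[]
t=35-41: P2@Q1 runs 6, rem=4, quantum used, demote→Q2. Q0=[] Q1=[P3,P1] Q2=[P2]
t=41-47: P3@Q1 runs 6, rem=3, quantum used, demote→Q2. Q0=[] Q1=[P1] Q2=[P2,P3]
t=47-48: P1@Q1 runs 1, rem=0, completes. Q0=[] Q1=[] Q2=[P2,P3]
t=48-52: P2@Q2 runs 4, rem=0, completes. Q0=[] Q1=[] Q2=[P3]
t=52-55: P3@Q2 runs 3, rem=0, completes. Q0=[] Q1=[] Q2=[]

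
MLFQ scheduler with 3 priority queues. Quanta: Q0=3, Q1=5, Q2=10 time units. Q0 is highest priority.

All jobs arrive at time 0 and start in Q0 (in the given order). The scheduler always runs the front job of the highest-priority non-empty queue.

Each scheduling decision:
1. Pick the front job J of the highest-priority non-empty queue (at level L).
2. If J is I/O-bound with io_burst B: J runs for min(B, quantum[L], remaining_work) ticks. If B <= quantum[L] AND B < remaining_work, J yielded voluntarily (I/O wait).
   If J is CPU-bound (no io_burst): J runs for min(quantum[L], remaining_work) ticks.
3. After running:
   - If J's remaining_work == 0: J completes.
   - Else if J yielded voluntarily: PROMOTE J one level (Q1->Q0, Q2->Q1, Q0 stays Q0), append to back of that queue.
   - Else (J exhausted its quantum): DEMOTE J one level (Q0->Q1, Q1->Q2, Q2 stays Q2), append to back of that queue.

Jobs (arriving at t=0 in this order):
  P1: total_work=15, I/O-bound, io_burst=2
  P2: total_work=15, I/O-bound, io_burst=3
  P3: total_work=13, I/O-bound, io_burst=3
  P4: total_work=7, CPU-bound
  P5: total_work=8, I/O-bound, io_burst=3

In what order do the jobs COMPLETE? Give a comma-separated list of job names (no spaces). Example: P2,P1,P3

Answer: P5,P2,P3,P1,P4

Derivation:
t=0-2: P1@Q0 runs 2, rem=13, I/O yield, promote→Q0. Q0=[P2,P3,P4,P5,P1] Q1=[] Q2=[]
t=2-5: P2@Q0 runs 3, rem=12, I/O yield, promote→Q0. Q0=[P3,P4,P5,P1,P2] Q1=[] Q2=[]
t=5-8: P3@Q0 runs 3, rem=10, I/O yield, promote→Q0. Q0=[P4,P5,P1,P2,P3] Q1=[] Q2=[]
t=8-11: P4@Q0 runs 3, rem=4, quantum used, demote→Q1. Q0=[P5,P1,P2,P3] Q1=[P4] Q2=[]
t=11-14: P5@Q0 runs 3, rem=5, I/O yield, promote→Q0. Q0=[P1,P2,P3,P5] Q1=[P4] Q2=[]
t=14-16: P1@Q0 runs 2, rem=11, I/O yield, promote→Q0. Q0=[P2,P3,P5,P1] Q1=[P4] Q2=[]
t=16-19: P2@Q0 runs 3, rem=9, I/O yield, promote→Q0. Q0=[P3,P5,P1,P2] Q1=[P4] Q2=[]
t=19-22: P3@Q0 runs 3, rem=7, I/O yield, promote→Q0. Q0=[P5,P1,P2,P3] Q1=[P4] Q2=[]
t=22-25: P5@Q0 runs 3, rem=2, I/O yield, promote→Q0. Q0=[P1,P2,P3,P5] Q1=[P4] Q2=[]
t=25-27: P1@Q0 runs 2, rem=9, I/O yield, promote→Q0. Q0=[P2,P3,P5,P1] Q1=[P4] Q2=[]
t=27-30: P2@Q0 runs 3, rem=6, I/O yield, promote→Q0. Q0=[P3,P5,P1,P2] Q1=[P4] Q2=[]
t=30-33: P3@Q0 runs 3, rem=4, I/O yield, promote→Q0. Q0=[P5,P1,P2,P3] Q1=[P4] Q2=[]
t=33-35: P5@Q0 runs 2, rem=0, completes. Q0=[P1,P2,P3] Q1=[P4] Q2=[]
t=35-37: P1@Q0 runs 2, rem=7, I/O yield, promote→Q0. Q0=[P2,P3,P1] Q1=[P4] Q2=[]
t=37-40: P2@Q0 runs 3, rem=3, I/O yield, promote→Q0. Q0=[P3,P1,P2] Q1=[P4] Q2=[]
t=40-43: P3@Q0 runs 3, rem=1, I/O yield, promote→Q0. Q0=[P1,P2,P3] Q1=[P4] Q2=[]
t=43-45: P1@Q0 runs 2, rem=5, I/O yield, promote→Q0. Q0=[P2,P3,P1] Q1=[P4] Q2=[]
t=45-48: P2@Q0 runs 3, rem=0, completes. Q0=[P3,P1] Q1=[P4] Q2=[]
t=48-49: P3@Q0 runs 1, rem=0, completes. Q0=[P1] Q1=[P4] Q2=[]
t=49-51: P1@Q0 runs 2, rem=3, I/O yield, promote→Q0. Q0=[P1] Q1=[P4] Q2=[]
t=51-53: P1@Q0 runs 2, rem=1, I/O yield, promote→Q0. Q0=[P1] Q1=[P4] Q2=[]
t=53-54: P1@Q0 runs 1, rem=0, completes. Q0=[] Q1=[P4] Q2=[]
t=54-58: P4@Q1 runs 4, rem=0, completes. Q0=[] Q1=[] Q2=[]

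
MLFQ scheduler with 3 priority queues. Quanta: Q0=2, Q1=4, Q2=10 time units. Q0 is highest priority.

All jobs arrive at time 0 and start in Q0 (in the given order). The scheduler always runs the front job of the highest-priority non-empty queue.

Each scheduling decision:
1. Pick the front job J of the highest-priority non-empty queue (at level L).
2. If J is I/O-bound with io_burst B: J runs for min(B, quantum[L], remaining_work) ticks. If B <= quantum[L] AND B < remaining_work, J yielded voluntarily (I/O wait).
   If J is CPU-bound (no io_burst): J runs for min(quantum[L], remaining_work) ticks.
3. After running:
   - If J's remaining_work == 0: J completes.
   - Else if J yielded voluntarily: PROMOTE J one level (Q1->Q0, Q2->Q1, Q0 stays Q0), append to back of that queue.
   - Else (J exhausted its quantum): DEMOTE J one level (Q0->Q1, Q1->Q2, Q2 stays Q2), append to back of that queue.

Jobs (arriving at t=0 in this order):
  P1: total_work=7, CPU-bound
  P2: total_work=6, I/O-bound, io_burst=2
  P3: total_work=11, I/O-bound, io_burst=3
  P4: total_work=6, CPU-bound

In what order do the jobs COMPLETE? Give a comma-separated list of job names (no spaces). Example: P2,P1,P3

Answer: P2,P4,P3,P1

Derivation:
t=0-2: P1@Q0 runs 2, rem=5, quantum used, demote→Q1. Q0=[P2,P3,P4] Q1=[P1] Q2=[]
t=2-4: P2@Q0 runs 2, rem=4, I/O yield, promote→Q0. Q0=[P3,P4,P2] Q1=[P1] Q2=[]
t=4-6: P3@Q0 runs 2, rem=9, quantum used, demote→Q1. Q0=[P4,P2] Q1=[P1,P3] Q2=[]
t=6-8: P4@Q0 runs 2, rem=4, quantum used, demote→Q1. Q0=[P2] Q1=[P1,P3,P4] Q2=[]
t=8-10: P2@Q0 runs 2, rem=2, I/O yield, promote→Q0. Q0=[P2] Q1=[P1,P3,P4] Q2=[]
t=10-12: P2@Q0 runs 2, rem=0, completes. Q0=[] Q1=[P1,P3,P4] Q2=[]
t=12-16: P1@Q1 runs 4, rem=1, quantum used, demote→Q2. Q0=[] Q1=[P3,P4] Q2=[P1]
t=16-19: P3@Q1 runs 3, rem=6, I/O yield, promote→Q0. Q0=[P3] Q1=[P4] Q2=[P1]
t=19-21: P3@Q0 runs 2, rem=4, quantum used, demote→Q1. Q0=[] Q1=[P4,P3] Q2=[P1]
t=21-25: P4@Q1 runs 4, rem=0, completes. Q0=[] Q1=[P3] Q2=[P1]
t=25-28: P3@Q1 runs 3, rem=1, I/O yield, promote→Q0. Q0=[P3] Q1=[] Q2=[P1]
t=28-29: P3@Q0 runs 1, rem=0, completes. Q0=[] Q1=[] Q2=[P1]
t=29-30: P1@Q2 runs 1, rem=0, completes. Q0=[] Q1=[] Q2=[]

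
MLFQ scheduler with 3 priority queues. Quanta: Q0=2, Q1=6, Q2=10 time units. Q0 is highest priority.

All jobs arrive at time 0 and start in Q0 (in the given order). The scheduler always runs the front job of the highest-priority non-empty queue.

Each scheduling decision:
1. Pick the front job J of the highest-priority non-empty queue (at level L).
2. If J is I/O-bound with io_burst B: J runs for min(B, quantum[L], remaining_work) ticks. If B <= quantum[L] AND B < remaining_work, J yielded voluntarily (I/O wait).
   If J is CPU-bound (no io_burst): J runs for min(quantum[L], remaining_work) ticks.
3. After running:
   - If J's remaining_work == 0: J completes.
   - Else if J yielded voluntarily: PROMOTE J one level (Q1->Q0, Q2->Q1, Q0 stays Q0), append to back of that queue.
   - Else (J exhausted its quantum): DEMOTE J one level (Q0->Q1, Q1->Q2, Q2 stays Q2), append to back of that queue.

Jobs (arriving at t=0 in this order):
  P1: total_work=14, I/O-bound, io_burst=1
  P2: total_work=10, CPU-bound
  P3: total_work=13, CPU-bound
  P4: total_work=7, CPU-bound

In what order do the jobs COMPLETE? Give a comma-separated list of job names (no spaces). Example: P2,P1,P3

t=0-1: P1@Q0 runs 1, rem=13, I/O yield, promote→Q0. Q0=[P2,P3,P4,P1] Q1=[] Q2=[]
t=1-3: P2@Q0 runs 2, rem=8, quantum used, demote→Q1. Q0=[P3,P4,P1] Q1=[P2] Q2=[]
t=3-5: P3@Q0 runs 2, rem=11, quantum used, demote→Q1. Q0=[P4,P1] Q1=[P2,P3] Q2=[]
t=5-7: P4@Q0 runs 2, rem=5, quantum used, demote→Q1. Q0=[P1] Q1=[P2,P3,P4] Q2=[]
t=7-8: P1@Q0 runs 1, rem=12, I/O yield, promote→Q0. Q0=[P1] Q1=[P2,P3,P4] Q2=[]
t=8-9: P1@Q0 runs 1, rem=11, I/O yield, promote→Q0. Q0=[P1] Q1=[P2,P3,P4] Q2=[]
t=9-10: P1@Q0 runs 1, rem=10, I/O yield, promote→Q0. Q0=[P1] Q1=[P2,P3,P4] Q2=[]
t=10-11: P1@Q0 runs 1, rem=9, I/O yield, promote→Q0. Q0=[P1] Q1=[P2,P3,P4] Q2=[]
t=11-12: P1@Q0 runs 1, rem=8, I/O yield, promote→Q0. Q0=[P1] Q1=[P2,P3,P4] Q2=[]
t=12-13: P1@Q0 runs 1, rem=7, I/O yield, promote→Q0. Q0=[P1] Q1=[P2,P3,P4] Q2=[]
t=13-14: P1@Q0 runs 1, rem=6, I/O yield, promote→Q0. Q0=[P1] Q1=[P2,P3,P4] Q2=[]
t=14-15: P1@Q0 runs 1, rem=5, I/O yield, promote→Q0. Q0=[P1] Q1=[P2,P3,P4] Q2=[]
t=15-16: P1@Q0 runs 1, rem=4, I/O yield, promote→Q0. Q0=[P1] Q1=[P2,P3,P4] Q2=[]
t=16-17: P1@Q0 runs 1, rem=3, I/O yield, promote→Q0. Q0=[P1] Q1=[P2,P3,P4] Q2=[]
t=17-18: P1@Q0 runs 1, rem=2, I/O yield, promote→Q0. Q0=[P1] Q1=[P2,P3,P4] Q2=[]
t=18-19: P1@Q0 runs 1, rem=1, I/O yield, promote→Q0. Q0=[P1] Q1=[P2,P3,P4] Q2=[]
t=19-20: P1@Q0 runs 1, rem=0, completes. Q0=[] Q1=[P2,P3,P4] Q2=[]
t=20-26: P2@Q1 runs 6, rem=2, quantum used, demote→Q2. Q0=[] Q1=[P3,P4] Q2=[P2]
t=26-32: P3@Q1 runs 6, rem=5, quantum used, demote→Q2. Q0=[] Q1=[P4] Q2=[P2,P3]
t=32-37: P4@Q1 runs 5, rem=0, completes. Q0=[] Q1=[] Q2=[P2,P3]
t=37-39: P2@Q2 runs 2, rem=0, completes. Q0=[] Q1=[] Q2=[P3]
t=39-44: P3@Q2 runs 5, rem=0, completes. Q0=[] Q1=[] Q2=[]

Answer: P1,P4,P2,P3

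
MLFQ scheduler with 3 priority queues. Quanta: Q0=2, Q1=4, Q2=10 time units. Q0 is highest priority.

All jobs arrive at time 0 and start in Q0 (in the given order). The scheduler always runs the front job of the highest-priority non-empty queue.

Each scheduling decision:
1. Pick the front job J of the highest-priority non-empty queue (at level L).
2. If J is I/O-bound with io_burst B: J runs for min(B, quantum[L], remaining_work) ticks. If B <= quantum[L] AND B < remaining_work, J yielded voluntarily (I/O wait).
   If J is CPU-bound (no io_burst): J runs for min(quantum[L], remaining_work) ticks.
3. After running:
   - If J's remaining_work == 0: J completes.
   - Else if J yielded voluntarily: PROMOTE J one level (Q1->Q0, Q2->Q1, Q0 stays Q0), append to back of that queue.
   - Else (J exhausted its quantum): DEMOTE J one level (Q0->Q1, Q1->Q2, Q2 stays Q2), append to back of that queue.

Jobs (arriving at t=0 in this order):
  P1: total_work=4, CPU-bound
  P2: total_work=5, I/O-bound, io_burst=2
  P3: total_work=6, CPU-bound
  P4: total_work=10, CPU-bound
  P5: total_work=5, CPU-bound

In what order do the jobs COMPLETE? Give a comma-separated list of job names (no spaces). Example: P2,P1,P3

Answer: P2,P1,P3,P5,P4

Derivation:
t=0-2: P1@Q0 runs 2, rem=2, quantum used, demote→Q1. Q0=[P2,P3,P4,P5] Q1=[P1] Q2=[]
t=2-4: P2@Q0 runs 2, rem=3, I/O yield, promote→Q0. Q0=[P3,P4,P5,P2] Q1=[P1] Q2=[]
t=4-6: P3@Q0 runs 2, rem=4, quantum used, demote→Q1. Q0=[P4,P5,P2] Q1=[P1,P3] Q2=[]
t=6-8: P4@Q0 runs 2, rem=8, quantum used, demote→Q1. Q0=[P5,P2] Q1=[P1,P3,P4] Q2=[]
t=8-10: P5@Q0 runs 2, rem=3, quantum used, demote→Q1. Q0=[P2] Q1=[P1,P3,P4,P5] Q2=[]
t=10-12: P2@Q0 runs 2, rem=1, I/O yield, promote→Q0. Q0=[P2] Q1=[P1,P3,P4,P5] Q2=[]
t=12-13: P2@Q0 runs 1, rem=0, completes. Q0=[] Q1=[P1,P3,P4,P5] Q2=[]
t=13-15: P1@Q1 runs 2, rem=0, completes. Q0=[] Q1=[P3,P4,P5] Q2=[]
t=15-19: P3@Q1 runs 4, rem=0, completes. Q0=[] Q1=[P4,P5] Q2=[]
t=19-23: P4@Q1 runs 4, rem=4, quantum used, demote→Q2. Q0=[] Q1=[P5] Q2=[P4]
t=23-26: P5@Q1 runs 3, rem=0, completes. Q0=[] Q1=[] Q2=[P4]
t=26-30: P4@Q2 runs 4, rem=0, completes. Q0=[] Q1=[] Q2=[]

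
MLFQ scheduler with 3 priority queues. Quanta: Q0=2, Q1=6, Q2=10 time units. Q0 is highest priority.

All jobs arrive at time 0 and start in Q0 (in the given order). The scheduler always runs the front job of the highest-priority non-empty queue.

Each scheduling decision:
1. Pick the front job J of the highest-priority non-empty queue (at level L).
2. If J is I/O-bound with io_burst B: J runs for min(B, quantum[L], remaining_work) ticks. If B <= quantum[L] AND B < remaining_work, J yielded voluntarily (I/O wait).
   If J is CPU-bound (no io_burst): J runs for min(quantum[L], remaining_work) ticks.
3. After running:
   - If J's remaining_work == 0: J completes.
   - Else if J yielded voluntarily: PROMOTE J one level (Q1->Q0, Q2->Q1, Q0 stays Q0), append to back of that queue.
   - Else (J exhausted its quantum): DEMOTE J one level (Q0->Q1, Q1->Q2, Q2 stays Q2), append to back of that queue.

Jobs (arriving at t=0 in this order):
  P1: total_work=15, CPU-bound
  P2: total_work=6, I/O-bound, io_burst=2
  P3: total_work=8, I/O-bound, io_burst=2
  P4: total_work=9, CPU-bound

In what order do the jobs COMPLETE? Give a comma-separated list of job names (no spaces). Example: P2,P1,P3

Answer: P2,P3,P1,P4

Derivation:
t=0-2: P1@Q0 runs 2, rem=13, quantum used, demote→Q1. Q0=[P2,P3,P4] Q1=[P1] Q2=[]
t=2-4: P2@Q0 runs 2, rem=4, I/O yield, promote→Q0. Q0=[P3,P4,P2] Q1=[P1] Q2=[]
t=4-6: P3@Q0 runs 2, rem=6, I/O yield, promote→Q0. Q0=[P4,P2,P3] Q1=[P1] Q2=[]
t=6-8: P4@Q0 runs 2, rem=7, quantum used, demote→Q1. Q0=[P2,P3] Q1=[P1,P4] Q2=[]
t=8-10: P2@Q0 runs 2, rem=2, I/O yield, promote→Q0. Q0=[P3,P2] Q1=[P1,P4] Q2=[]
t=10-12: P3@Q0 runs 2, rem=4, I/O yield, promote→Q0. Q0=[P2,P3] Q1=[P1,P4] Q2=[]
t=12-14: P2@Q0 runs 2, rem=0, completes. Q0=[P3] Q1=[P1,P4] Q2=[]
t=14-16: P3@Q0 runs 2, rem=2, I/O yield, promote→Q0. Q0=[P3] Q1=[P1,P4] Q2=[]
t=16-18: P3@Q0 runs 2, rem=0, completes. Q0=[] Q1=[P1,P4] Q2=[]
t=18-24: P1@Q1 runs 6, rem=7, quantum used, demote→Q2. Q0=[] Q1=[P4] Q2=[P1]
t=24-30: P4@Q1 runs 6, rem=1, quantum used, demote→Q2. Q0=[] Q1=[] Q2=[P1,P4]
t=30-37: P1@Q2 runs 7, rem=0, completes. Q0=[] Q1=[] Q2=[P4]
t=37-38: P4@Q2 runs 1, rem=0, completes. Q0=[] Q1=[] Q2=[]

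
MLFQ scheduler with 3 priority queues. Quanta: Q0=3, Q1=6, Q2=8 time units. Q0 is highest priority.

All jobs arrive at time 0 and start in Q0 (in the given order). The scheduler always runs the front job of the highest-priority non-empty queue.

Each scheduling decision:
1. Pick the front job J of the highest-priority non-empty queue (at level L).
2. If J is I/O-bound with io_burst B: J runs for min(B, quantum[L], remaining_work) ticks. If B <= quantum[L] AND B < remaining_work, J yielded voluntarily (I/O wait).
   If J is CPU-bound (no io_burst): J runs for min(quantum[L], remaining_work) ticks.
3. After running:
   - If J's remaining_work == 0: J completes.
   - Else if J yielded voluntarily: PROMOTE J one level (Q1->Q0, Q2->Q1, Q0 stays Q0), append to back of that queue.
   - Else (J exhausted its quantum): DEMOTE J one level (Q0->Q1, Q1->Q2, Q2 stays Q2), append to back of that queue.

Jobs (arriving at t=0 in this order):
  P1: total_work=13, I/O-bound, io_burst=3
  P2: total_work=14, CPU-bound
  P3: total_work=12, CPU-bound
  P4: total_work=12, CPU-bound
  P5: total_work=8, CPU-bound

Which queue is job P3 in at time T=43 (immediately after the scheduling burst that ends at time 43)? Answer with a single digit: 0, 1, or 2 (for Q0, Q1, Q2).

t=0-3: P1@Q0 runs 3, rem=10, I/O yield, promote→Q0. Q0=[P2,P3,P4,P5,P1] Q1=[] Q2=[]
t=3-6: P2@Q0 runs 3, rem=11, quantum used, demote→Q1. Q0=[P3,P4,P5,P1] Q1=[P2] Q2=[]
t=6-9: P3@Q0 runs 3, rem=9, quantum used, demote→Q1. Q0=[P4,P5,P1] Q1=[P2,P3] Q2=[]
t=9-12: P4@Q0 runs 3, rem=9, quantum used, demote→Q1. Q0=[P5,P1] Q1=[P2,P3,P4] Q2=[]
t=12-15: P5@Q0 runs 3, rem=5, quantum used, demote→Q1. Q0=[P1] Q1=[P2,P3,P4,P5] Q2=[]
t=15-18: P1@Q0 runs 3, rem=7, I/O yield, promote→Q0. Q0=[P1] Q1=[P2,P3,P4,P5] Q2=[]
t=18-21: P1@Q0 runs 3, rem=4, I/O yield, promote→Q0. Q0=[P1] Q1=[P2,P3,P4,P5] Q2=[]
t=21-24: P1@Q0 runs 3, rem=1, I/O yield, promote→Q0. Q0=[P1] Q1=[P2,P3,P4,P5] Q2=[]
t=24-25: P1@Q0 runs 1, rem=0, completes. Q0=[] Q1=[P2,P3,P4,P5] Q2=[]
t=25-31: P2@Q1 runs 6, rem=5, quantum used, demote→Q2. Q0=[] Q1=[P3,P4,P5] Q2=[P2]
t=31-37: P3@Q1 runs 6, rem=3, quantum used, demote→Q2. Q0=[] Q1=[P4,P5] Q2=[P2,P3]
t=37-43: P4@Q1 runs 6, rem=3, quantum used, demote→Q2. Q0=[] Q1=[P5] Q2=[P2,P3,P4]
t=43-48: P5@Q1 runs 5, rem=0, completes. Q0=[] Q1=[] Q2=[P2,P3,P4]
t=48-53: P2@Q2 runs 5, rem=0, completes. Q0=[] Q1=[] Q2=[P3,P4]
t=53-56: P3@Q2 runs 3, rem=0, completes. Q0=[] Q1=[] Q2=[P4]
t=56-59: P4@Q2 runs 3, rem=0, completes. Q0=[] Q1=[] Q2=[]

Answer: 2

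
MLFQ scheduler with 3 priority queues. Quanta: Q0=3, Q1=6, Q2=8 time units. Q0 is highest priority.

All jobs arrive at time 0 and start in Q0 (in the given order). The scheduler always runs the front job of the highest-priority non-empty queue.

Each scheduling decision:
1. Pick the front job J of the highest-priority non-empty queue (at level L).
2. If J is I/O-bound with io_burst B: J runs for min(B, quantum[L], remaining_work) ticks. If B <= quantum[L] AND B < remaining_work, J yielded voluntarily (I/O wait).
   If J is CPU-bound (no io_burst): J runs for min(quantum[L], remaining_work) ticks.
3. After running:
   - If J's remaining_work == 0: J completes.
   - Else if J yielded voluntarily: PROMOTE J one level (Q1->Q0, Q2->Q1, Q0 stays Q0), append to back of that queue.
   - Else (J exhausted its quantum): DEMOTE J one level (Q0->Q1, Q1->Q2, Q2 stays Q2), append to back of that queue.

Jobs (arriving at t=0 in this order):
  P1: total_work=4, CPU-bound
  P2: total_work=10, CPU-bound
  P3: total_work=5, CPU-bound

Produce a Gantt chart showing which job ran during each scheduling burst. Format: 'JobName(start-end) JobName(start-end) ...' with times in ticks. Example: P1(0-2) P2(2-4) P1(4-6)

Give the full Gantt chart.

t=0-3: P1@Q0 runs 3, rem=1, quantum used, demote→Q1. Q0=[P2,P3] Q1=[P1] Q2=[]
t=3-6: P2@Q0 runs 3, rem=7, quantum used, demote→Q1. Q0=[P3] Q1=[P1,P2] Q2=[]
t=6-9: P3@Q0 runs 3, rem=2, quantum used, demote→Q1. Q0=[] Q1=[P1,P2,P3] Q2=[]
t=9-10: P1@Q1 runs 1, rem=0, completes. Q0=[] Q1=[P2,P3] Q2=[]
t=10-16: P2@Q1 runs 6, rem=1, quantum used, demote→Q2. Q0=[] Q1=[P3] Q2=[P2]
t=16-18: P3@Q1 runs 2, rem=0, completes. Q0=[] Q1=[] Q2=[P2]
t=18-19: P2@Q2 runs 1, rem=0, completes. Q0=[] Q1=[] Q2=[]

Answer: P1(0-3) P2(3-6) P3(6-9) P1(9-10) P2(10-16) P3(16-18) P2(18-19)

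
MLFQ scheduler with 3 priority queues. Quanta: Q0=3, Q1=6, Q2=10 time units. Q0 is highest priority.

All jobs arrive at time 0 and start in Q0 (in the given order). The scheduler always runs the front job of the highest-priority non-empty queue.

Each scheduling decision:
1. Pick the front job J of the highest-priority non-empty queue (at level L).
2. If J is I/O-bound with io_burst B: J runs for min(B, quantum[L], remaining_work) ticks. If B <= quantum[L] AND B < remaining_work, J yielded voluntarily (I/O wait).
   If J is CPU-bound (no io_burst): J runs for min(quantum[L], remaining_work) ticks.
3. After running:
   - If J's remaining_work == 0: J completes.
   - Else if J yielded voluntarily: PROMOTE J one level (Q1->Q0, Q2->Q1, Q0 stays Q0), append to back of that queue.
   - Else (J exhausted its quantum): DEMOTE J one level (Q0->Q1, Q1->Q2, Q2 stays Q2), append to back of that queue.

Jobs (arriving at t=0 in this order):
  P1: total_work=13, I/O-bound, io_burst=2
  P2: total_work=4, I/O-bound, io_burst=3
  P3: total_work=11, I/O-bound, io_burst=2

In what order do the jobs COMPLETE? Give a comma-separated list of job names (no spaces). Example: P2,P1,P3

Answer: P2,P3,P1

Derivation:
t=0-2: P1@Q0 runs 2, rem=11, I/O yield, promote→Q0. Q0=[P2,P3,P1] Q1=[] Q2=[]
t=2-5: P2@Q0 runs 3, rem=1, I/O yield, promote→Q0. Q0=[P3,P1,P2] Q1=[] Q2=[]
t=5-7: P3@Q0 runs 2, rem=9, I/O yield, promote→Q0. Q0=[P1,P2,P3] Q1=[] Q2=[]
t=7-9: P1@Q0 runs 2, rem=9, I/O yield, promote→Q0. Q0=[P2,P3,P1] Q1=[] Q2=[]
t=9-10: P2@Q0 runs 1, rem=0, completes. Q0=[P3,P1] Q1=[] Q2=[]
t=10-12: P3@Q0 runs 2, rem=7, I/O yield, promote→Q0. Q0=[P1,P3] Q1=[] Q2=[]
t=12-14: P1@Q0 runs 2, rem=7, I/O yield, promote→Q0. Q0=[P3,P1] Q1=[] Q2=[]
t=14-16: P3@Q0 runs 2, rem=5, I/O yield, promote→Q0. Q0=[P1,P3] Q1=[] Q2=[]
t=16-18: P1@Q0 runs 2, rem=5, I/O yield, promote→Q0. Q0=[P3,P1] Q1=[] Q2=[]
t=18-20: P3@Q0 runs 2, rem=3, I/O yield, promote→Q0. Q0=[P1,P3] Q1=[] Q2=[]
t=20-22: P1@Q0 runs 2, rem=3, I/O yield, promote→Q0. Q0=[P3,P1] Q1=[] Q2=[]
t=22-24: P3@Q0 runs 2, rem=1, I/O yield, promote→Q0. Q0=[P1,P3] Q1=[] Q2=[]
t=24-26: P1@Q0 runs 2, rem=1, I/O yield, promote→Q0. Q0=[P3,P1] Q1=[] Q2=[]
t=26-27: P3@Q0 runs 1, rem=0, completes. Q0=[P1] Q1=[] Q2=[]
t=27-28: P1@Q0 runs 1, rem=0, completes. Q0=[] Q1=[] Q2=[]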